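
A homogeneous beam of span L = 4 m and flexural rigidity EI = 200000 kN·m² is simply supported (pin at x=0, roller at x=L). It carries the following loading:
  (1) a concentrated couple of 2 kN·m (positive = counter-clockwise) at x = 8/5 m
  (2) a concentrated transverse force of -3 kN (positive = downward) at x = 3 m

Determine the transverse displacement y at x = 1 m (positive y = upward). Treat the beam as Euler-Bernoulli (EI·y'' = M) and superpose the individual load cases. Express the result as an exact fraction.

Load 1 — applied couple M₀=2 kN·m at a=8/5 m (b=L-a=12/5):
  y_1 = (M₀x³/(6L)+C₁x)/EI  [x≤a] with C₁=M₀(3b²-L²)/(6L)=8/75 = (2·1³/(6·4)+(8/75)·1)/200000 = 19/20000000 m
Load 2 — point force P=-3 kN at a=3 m (b=L-a=1):
  y_2 = -Pbx(L²-b²-x²)/(6LEI)  [x≤a] = -(-3)·1·1·(4²-1²-1²)/(6·4·200000) = 7/800000 m
Superposition: y = Σ y_i = 97/10000000 m ≈ 0.000010 m

y(1) = 97/10000000 m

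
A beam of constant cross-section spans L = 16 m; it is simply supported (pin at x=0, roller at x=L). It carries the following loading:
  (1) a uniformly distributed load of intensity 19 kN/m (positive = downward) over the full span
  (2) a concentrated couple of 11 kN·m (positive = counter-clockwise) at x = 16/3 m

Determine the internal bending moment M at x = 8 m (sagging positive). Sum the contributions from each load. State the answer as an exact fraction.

Load 1 — uniform load w=19 kN/m over full span:
  M_1 = wx(L-x)/2 = 19·8·(16-8)/2 = 608 kN·m
Load 2 — applied couple M₀=11 kN·m at a=16/3 m (b=L-a=32/3):
  M_2 = M₀x/L - M₀  [x>a] = 11·8/16 - 11 = -11/2 kN·m
Superposition: M = Σ M_i = 1205/2 kN·m ≈ 602.500000 kN·m

M(8) = 1205/2 kN·m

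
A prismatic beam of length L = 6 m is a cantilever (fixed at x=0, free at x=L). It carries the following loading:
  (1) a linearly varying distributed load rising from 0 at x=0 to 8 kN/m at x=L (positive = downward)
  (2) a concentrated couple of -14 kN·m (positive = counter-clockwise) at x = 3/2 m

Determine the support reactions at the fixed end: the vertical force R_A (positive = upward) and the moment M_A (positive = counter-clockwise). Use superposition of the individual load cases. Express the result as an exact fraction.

Load 1 — triangular load w₀=8 kN/m (0→w₀ over full span):
  R_A = w₀L/2 = 8·6/2 = 24 kN
  M_A = w₀L²/3 = 8·6²/3 = 96 kN·m
Load 2 — applied couple M₀=-14 kN·m at a=3/2 m (b=L-a=9/2):
  R_A = 0 kN
  M_A = -M₀ = -(-14) = 14 kN·m
Superposition: R_A = 24 kN, M_A = 110 kN·m

R_A = 24 kN, M_A = 110 kN·m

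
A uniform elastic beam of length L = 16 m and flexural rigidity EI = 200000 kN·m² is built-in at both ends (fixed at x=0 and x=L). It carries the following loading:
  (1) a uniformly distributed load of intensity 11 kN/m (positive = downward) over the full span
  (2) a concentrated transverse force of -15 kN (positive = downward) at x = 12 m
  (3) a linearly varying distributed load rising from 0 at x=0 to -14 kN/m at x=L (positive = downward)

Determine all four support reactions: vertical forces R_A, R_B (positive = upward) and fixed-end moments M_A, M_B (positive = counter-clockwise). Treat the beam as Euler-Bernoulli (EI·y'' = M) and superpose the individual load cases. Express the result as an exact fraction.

R_A = 8329/160 kN, M_A = 2079/20 kN·m, R_B = -489/160 kN, M_B = -1303/60 kN·m

Load 1 — uniform load w=11 kN/m over full span:
  R_A = wL/2 = 11·16/2 = 88 kN
  M_A = wL²/12 = 11·16²/12 = 704/3 kN·m
  R_B = wL/2 = 11·16/2 = 88 kN
  M_B = -wL²/12 = -11·16²/12 = -704/3 kN·m
Load 2 — point force P=-15 kN at a=12 m (b=L-a=4):
  R_A = Pb²(3a+b)/L³ = (-15)·4²·(3·12+4)/16³ = -75/32 kN
  M_A = Pab²/L² = (-15)·12·4²/16² = -45/4 kN·m
  R_B = Pa²(a+3b)/L³ = (-15)·12²·(12+3·4)/16³ = -405/32 kN
  M_B = -Pa²b/L² = -(-15)·12²·4/16² = 135/4 kN·m
Load 3 — triangular load w₀=-14 kN/m (0→w₀ over full span):
  R_A = 3w₀L/20 = 3·(-14)·16/20 = -168/5 kN
  M_A = w₀L²/30 = (-14)·16²/30 = -1792/15 kN·m
  R_B = 7w₀L/20 = 7·(-14)·16/20 = -392/5 kN
  M_B = -w₀L²/20 = -(-14)·16²/20 = 896/5 kN·m
Superposition: R_A = 8329/160 kN, M_A = 2079/20 kN·m, R_B = -489/160 kN, M_B = -1303/60 kN·m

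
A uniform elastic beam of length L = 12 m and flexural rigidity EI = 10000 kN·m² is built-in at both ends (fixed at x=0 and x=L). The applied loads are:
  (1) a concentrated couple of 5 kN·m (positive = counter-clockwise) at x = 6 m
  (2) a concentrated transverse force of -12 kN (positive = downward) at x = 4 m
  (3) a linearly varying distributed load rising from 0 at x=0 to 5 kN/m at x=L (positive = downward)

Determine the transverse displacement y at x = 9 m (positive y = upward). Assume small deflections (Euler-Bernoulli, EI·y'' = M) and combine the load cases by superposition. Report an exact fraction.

Load 1 — applied couple M₀=5 kN·m at a=6 m (b=L-a=6):
  y_1 = (R_Ax³/6 - M_Ax²/2 - M₀(x-a)²/2)/EI  [x>a] with R_A=5/8, M_A=5/4 = ((5/8)·9³/6 - (5/4)·9²/2 - 5·(9-6)²/2)/10000 = 9/32000 m
Load 2 — point force P=-12 kN at a=4 m (b=L-a=8):
  y_2 = -Pa²(L-x)²(3bL-(3b+a)(L-x))/(6L³EI)  [x>a] = -(-12)·4²·(12-9)²·(3·8·12-(3·8+4)·(12-9))/(6·12³·10000) = 17/5000 m
Load 3 — triangular load w₀=5 kN/m (0→w₀ over full span):
  y_3 = -w₀x²(L-x)²(x+2L)/(120LEI) = -5·9²·(12-9)²·(9+2·12)/(120·12·10000) = -2673/320000 m
Superposition: y = Σ y_i = -299/64000 m ≈ -0.004672 m

y(9) = -299/64000 m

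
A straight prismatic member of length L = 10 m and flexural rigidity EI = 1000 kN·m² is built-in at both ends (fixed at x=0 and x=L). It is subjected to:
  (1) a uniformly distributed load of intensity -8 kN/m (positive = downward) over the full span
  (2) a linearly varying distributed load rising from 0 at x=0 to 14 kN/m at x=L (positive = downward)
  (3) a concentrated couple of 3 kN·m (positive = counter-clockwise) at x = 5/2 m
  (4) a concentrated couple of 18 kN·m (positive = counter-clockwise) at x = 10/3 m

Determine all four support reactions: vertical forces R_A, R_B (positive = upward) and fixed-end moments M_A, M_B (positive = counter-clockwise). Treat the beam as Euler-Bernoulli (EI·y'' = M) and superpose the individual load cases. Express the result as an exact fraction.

Load 1 — uniform load w=-8 kN/m over full span:
  R_A = wL/2 = (-8)·10/2 = -40 kN
  M_A = wL²/12 = (-8)·10²/12 = -200/3 kN·m
  R_B = wL/2 = (-8)·10/2 = -40 kN
  M_B = -wL²/12 = -(-8)·10²/12 = 200/3 kN·m
Load 2 — triangular load w₀=14 kN/m (0→w₀ over full span):
  R_A = 3w₀L/20 = 3·14·10/20 = 21 kN
  M_A = w₀L²/30 = 14·10²/30 = 140/3 kN·m
  R_B = 7w₀L/20 = 7·14·10/20 = 49 kN
  M_B = -w₀L²/20 = -14·10²/20 = -70 kN·m
Load 3 — applied couple M₀=3 kN·m at a=5/2 m (b=L-a=15/2):
  R_A = 6M₀ab/L³ = 6·3·(5/2)·(15/2)/10³ = 27/80 kN
  M_A = M₀b(2a-b)/L² = 3·(15/2)·(2·(5/2)-(15/2))/10² = -9/16 kN·m
  R_B = -6M₀ab/L³ = -6·3·(5/2)·(15/2)/10³ = -27/80 kN
  M_B = M₀a(2b-a)/L² = 3·(5/2)·(2·(15/2)-(5/2))/10² = 15/16 kN·m
Load 4 — applied couple M₀=18 kN·m at a=10/3 m (b=L-a=20/3):
  R_A = 6M₀ab/L³ = 6·18·(10/3)·(20/3)/10³ = 12/5 kN
  M_A = M₀b(2a-b)/L² = 18·(20/3)·(2·(10/3)-(20/3))/10² = 0 kN·m
  R_B = -6M₀ab/L³ = -6·18·(10/3)·(20/3)/10³ = -12/5 kN
  M_B = M₀a(2b-a)/L² = 18·(10/3)·(2·(20/3)-(10/3))/10² = 6 kN·m
Superposition: R_A = -1301/80 kN, M_A = -329/16 kN·m, R_B = 501/80 kN, M_B = 173/48 kN·m

R_A = -1301/80 kN, M_A = -329/16 kN·m, R_B = 501/80 kN, M_B = 173/48 kN·m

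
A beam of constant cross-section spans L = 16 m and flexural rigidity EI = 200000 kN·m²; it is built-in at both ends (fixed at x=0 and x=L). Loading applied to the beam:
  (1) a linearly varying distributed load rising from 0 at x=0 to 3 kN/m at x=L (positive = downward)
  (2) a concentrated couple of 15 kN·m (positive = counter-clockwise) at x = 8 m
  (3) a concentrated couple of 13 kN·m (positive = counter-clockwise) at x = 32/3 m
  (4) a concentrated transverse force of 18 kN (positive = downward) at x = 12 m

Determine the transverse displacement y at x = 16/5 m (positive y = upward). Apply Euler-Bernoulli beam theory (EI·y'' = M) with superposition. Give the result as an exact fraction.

Load 1 — triangular load w₀=3 kN/m (0→w₀ over full span):
  y_1 = -w₀x²(L-x)²(x+2L)/(120LEI) = -3·(16/5)²·(16-(16/5))²·((16/5)+2·16)/(120·16·200000) = -22528/48828125 m
Load 2 — applied couple M₀=15 kN·m at a=8 m (b=L-a=8):
  y_2 = (R_Ax³/6 - M_Ax²/2)/EI  [x≤a] with R_A=45/32, M_A=15/4 = ((45/32)·(16/5)³/6 - (15/4)·(16/5)²/2)/200000 = -9/156250 m
Load 3 — applied couple M₀=13 kN·m at a=32/3 m (b=L-a=16/3):
  y_3 = (R_Ax³/6 - M_Ax²/2)/EI  [x≤a] with R_A=13/12, M_A=13/3 = ((13/12)·(16/5)³/6 - (13/3)·(16/5)²/2)/200000 = -286/3515625 m
Load 4 — point force P=18 kN at a=12 m (b=L-a=4):
  y_4 = -Pb²x²(3aL-(3a+b)x)/(6L³EI)  [x≤a] = -18·4²·(16/5)²·(3·12·16-(3·12+4)·(16/5))/(6·16³·200000) = -21/78125 m
Superposition: y = Σ y_i = -763879/878906250 m ≈ -0.000869 m

y(16/5) = -763879/878906250 m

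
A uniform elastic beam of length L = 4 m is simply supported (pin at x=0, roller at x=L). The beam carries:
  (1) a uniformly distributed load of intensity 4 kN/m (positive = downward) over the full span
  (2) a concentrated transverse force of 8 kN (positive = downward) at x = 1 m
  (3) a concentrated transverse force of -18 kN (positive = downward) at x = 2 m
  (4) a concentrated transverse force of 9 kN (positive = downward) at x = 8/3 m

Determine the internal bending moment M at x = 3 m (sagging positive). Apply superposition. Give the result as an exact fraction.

Load 1 — uniform load w=4 kN/m over full span:
  M_1 = wx(L-x)/2 = 4·3·(4-3)/2 = 6 kN·m
Load 2 — point force P=8 kN at a=1 m (b=L-a=3):
  M_2 = Pa(L-x)/L  [x>a] = 8·1·(4-3)/4 = 2 kN·m
Load 3 — point force P=-18 kN at a=2 m (b=L-a=2):
  M_3 = Pa(L-x)/L  [x>a] = (-18)·2·(4-3)/4 = -9 kN·m
Load 4 — point force P=9 kN at a=8/3 m (b=L-a=4/3):
  M_4 = Pa(L-x)/L  [x>a] = 9·(8/3)·(4-3)/4 = 6 kN·m
Superposition: M = Σ M_i = 5 kN·m ≈ 5.000000 kN·m

M(3) = 5 kN·m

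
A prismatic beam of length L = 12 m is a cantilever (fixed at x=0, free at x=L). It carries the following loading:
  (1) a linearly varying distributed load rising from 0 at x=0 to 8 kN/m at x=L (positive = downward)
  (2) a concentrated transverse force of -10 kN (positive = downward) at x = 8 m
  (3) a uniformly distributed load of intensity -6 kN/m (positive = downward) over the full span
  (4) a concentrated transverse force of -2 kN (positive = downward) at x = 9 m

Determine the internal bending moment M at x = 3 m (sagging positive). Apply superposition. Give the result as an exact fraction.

Load 1 — triangular load w₀=8 kN/m (0→w₀ over full span):
  M_1 = w₀Lx/2 - w₀L²/3 - w₀x³/(6L) = 8·12·3/2 - 8·12²/3 - 8·3³/(6·12) = -243 kN·m
Load 2 — point force P=-10 kN at a=8 m (b=L-a=4):
  M_2 = -P(a-x)  [x≤a] = -(-10)·(8-3) = 50 kN·m
Load 3 — uniform load w=-6 kN/m over full span:
  M_3 = -w(L-x)²/2 = -(-6)·(12-3)²/2 = 243 kN·m
Load 4 — point force P=-2 kN at a=9 m (b=L-a=3):
  M_4 = -P(a-x)  [x≤a] = -(-2)·(9-3) = 12 kN·m
Superposition: M = Σ M_i = 62 kN·m ≈ 62.000000 kN·m

M(3) = 62 kN·m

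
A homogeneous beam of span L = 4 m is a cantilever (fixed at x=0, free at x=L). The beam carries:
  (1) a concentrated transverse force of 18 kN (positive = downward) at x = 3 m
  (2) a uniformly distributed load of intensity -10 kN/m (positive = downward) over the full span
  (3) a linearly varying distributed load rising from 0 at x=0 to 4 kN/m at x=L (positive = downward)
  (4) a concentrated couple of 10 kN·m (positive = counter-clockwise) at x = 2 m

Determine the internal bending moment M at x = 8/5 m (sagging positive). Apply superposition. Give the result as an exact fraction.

M(8/5) = 548/125 kN·m

Load 1 — point force P=18 kN at a=3 m (b=L-a=1):
  M_1 = -P(a-x)  [x≤a] = -18·(3-(8/5)) = -126/5 kN·m
Load 2 — uniform load w=-10 kN/m over full span:
  M_2 = -w(L-x)²/2 = -(-10)·(4-(8/5))²/2 = 144/5 kN·m
Load 3 — triangular load w₀=4 kN/m (0→w₀ over full span):
  M_3 = w₀Lx/2 - w₀L²/3 - w₀x³/(6L) = 4·4·(8/5)/2 - 4·4²/3 - 4·(8/5)³/(6·4) = -1152/125 kN·m
Load 4 — applied couple M₀=10 kN·m at a=2 m (b=L-a=2):
  M_4 = M₀  [x≤a] = 10 = 10 kN·m
Superposition: M = Σ M_i = 548/125 kN·m ≈ 4.384000 kN·m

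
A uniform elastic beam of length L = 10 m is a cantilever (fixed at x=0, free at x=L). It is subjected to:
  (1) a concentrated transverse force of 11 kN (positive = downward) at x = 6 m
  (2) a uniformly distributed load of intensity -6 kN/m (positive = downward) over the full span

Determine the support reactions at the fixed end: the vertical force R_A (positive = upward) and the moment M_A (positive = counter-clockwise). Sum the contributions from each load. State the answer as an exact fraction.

Load 1 — point force P=11 kN at a=6 m (b=L-a=4):
  R_A = P = 11 kN
  M_A = Pa = 11·6 = 66 kN·m
Load 2 — uniform load w=-6 kN/m over full span:
  R_A = wL = (-6)·10 = -60 kN
  M_A = wL²/2 = (-6)·10²/2 = -300 kN·m
Superposition: R_A = -49 kN, M_A = -234 kN·m

R_A = -49 kN, M_A = -234 kN·m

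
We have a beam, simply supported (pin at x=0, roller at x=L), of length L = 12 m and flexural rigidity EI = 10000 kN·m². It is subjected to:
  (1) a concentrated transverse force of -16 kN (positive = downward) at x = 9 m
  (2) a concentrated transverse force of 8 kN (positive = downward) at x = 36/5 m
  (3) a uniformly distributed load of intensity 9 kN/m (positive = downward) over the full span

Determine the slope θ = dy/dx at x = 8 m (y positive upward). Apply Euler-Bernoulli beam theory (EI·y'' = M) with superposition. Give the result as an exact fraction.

θ(8) = 19333/625000 rad

Load 1 — point force P=-16 kN at a=9 m (b=L-a=3):
  θ_1 = -Pb(L²-b²-3x²)/(6LEI)  [x≤a] = -(-16)·3·(12²-3²-3·8²)/(6·12·10000) = -19/5000 rad
Load 2 — point force P=8 kN at a=36/5 m (b=L-a=24/5):
  θ_2 = -Pa(2L²-6Lx+3x²+a²)/(6LEI)  [x>a] = -8·(36/5)·(2·12²-6·12·8+3·8²+(36/5)²)/(6·12·10000) = 276/78125 rad
Load 3 — uniform load w=9 kN/m over full span:
  θ_3 = -w(L³-6Lx²+4x³)/(24EI) = -9·(12³-6·12·8²+4·8³)/(24·10000) = 39/1250 rad
Superposition: θ = Σ θ_i = 19333/625000 rad ≈ 0.030933 rad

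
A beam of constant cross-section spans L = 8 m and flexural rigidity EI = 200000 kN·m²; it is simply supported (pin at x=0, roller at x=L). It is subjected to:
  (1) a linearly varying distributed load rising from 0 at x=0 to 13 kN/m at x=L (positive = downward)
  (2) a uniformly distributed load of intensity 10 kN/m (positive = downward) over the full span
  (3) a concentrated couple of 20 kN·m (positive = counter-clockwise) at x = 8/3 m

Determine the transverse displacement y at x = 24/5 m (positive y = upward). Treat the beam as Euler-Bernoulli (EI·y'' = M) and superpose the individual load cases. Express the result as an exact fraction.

Load 1 — triangular load w₀=13 kN/m (0→w₀ over full span):
  y_1 = -w₀x(7L⁴-10L²x²+3x⁴)/(360LEI) = -13·(24/5)·(7·8⁴-10·8²·(24/5)²+3·(24/5)⁴)/(360·8·200000) = -246272/146484375 m
Load 2 — uniform load w=10 kN/m over full span:
  y_2 = -wx(L³-2Lx²+x³)/(24EI) = -10·(24/5)·(8³-2·8·(24/5)²+(24/5)³)/(24·200000) = -992/390625 m
Load 3 — applied couple M₀=20 kN·m at a=8/3 m (b=L-a=16/3):
  y_3 = (M₀x³/(6L)-M₀(x-a)²/2+C₁x)/EI  [x>a] with C₁=M₀(3b²-L²)/(6L)=80/9 = (20·(24/5)³/(6·8)-20·((24/5)-(8/3))²/2+(80/9)·(24/5))/200000 = 152/703125 m
Superposition: y = Σ y_i = -1759816/439453125 m ≈ -0.004005 m

y(24/5) = -1759816/439453125 m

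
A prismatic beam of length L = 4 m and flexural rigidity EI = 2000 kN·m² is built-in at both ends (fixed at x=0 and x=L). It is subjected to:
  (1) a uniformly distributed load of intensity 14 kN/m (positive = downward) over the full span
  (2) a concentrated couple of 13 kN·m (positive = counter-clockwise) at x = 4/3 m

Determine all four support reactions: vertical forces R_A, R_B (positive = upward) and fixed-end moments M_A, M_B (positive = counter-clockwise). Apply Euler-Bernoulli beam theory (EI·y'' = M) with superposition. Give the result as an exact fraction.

R_A = 97/3 kN, M_A = 56/3 kN·m, R_B = 71/3 kN, M_B = -43/3 kN·m

Load 1 — uniform load w=14 kN/m over full span:
  R_A = wL/2 = 14·4/2 = 28 kN
  M_A = wL²/12 = 14·4²/12 = 56/3 kN·m
  R_B = wL/2 = 14·4/2 = 28 kN
  M_B = -wL²/12 = -14·4²/12 = -56/3 kN·m
Load 2 — applied couple M₀=13 kN·m at a=4/3 m (b=L-a=8/3):
  R_A = 6M₀ab/L³ = 6·13·(4/3)·(8/3)/4³ = 13/3 kN
  M_A = M₀b(2a-b)/L² = 13·(8/3)·(2·(4/3)-(8/3))/4² = 0 kN·m
  R_B = -6M₀ab/L³ = -6·13·(4/3)·(8/3)/4³ = -13/3 kN
  M_B = M₀a(2b-a)/L² = 13·(4/3)·(2·(8/3)-(4/3))/4² = 13/3 kN·m
Superposition: R_A = 97/3 kN, M_A = 56/3 kN·m, R_B = 71/3 kN, M_B = -43/3 kN·m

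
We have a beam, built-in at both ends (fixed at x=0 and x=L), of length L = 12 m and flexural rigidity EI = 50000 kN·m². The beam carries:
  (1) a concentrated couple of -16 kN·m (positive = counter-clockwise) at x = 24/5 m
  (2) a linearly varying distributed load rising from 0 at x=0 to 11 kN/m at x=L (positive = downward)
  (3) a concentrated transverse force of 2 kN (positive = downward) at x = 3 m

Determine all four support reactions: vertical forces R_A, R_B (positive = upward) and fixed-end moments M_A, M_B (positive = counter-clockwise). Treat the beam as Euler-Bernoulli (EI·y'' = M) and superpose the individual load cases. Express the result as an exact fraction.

R_A = 7827/400 kN, M_A = 10851/200 kN·m, R_B = 19373/400 kN, M_B = -17089/200 kN·m

Load 1 — applied couple M₀=-16 kN·m at a=24/5 m (b=L-a=36/5):
  R_A = 6M₀ab/L³ = 6·(-16)·(24/5)·(36/5)/12³ = -48/25 kN
  M_A = M₀b(2a-b)/L² = (-16)·(36/5)·(2·(24/5)-(36/5))/12² = -48/25 kN·m
  R_B = -6M₀ab/L³ = -6·(-16)·(24/5)·(36/5)/12³ = 48/25 kN
  M_B = M₀a(2b-a)/L² = (-16)·(24/5)·(2·(36/5)-(24/5))/12² = -128/25 kN·m
Load 2 — triangular load w₀=11 kN/m (0→w₀ over full span):
  R_A = 3w₀L/20 = 3·11·12/20 = 99/5 kN
  M_A = w₀L²/30 = 11·12²/30 = 264/5 kN·m
  R_B = 7w₀L/20 = 7·11·12/20 = 231/5 kN
  M_B = -w₀L²/20 = -11·12²/20 = -396/5 kN·m
Load 3 — point force P=2 kN at a=3 m (b=L-a=9):
  R_A = Pb²(3a+b)/L³ = 2·9²·(3·3+9)/12³ = 27/16 kN
  M_A = Pab²/L² = 2·3·9²/12² = 27/8 kN·m
  R_B = Pa²(a+3b)/L³ = 2·3²·(3+3·9)/12³ = 5/16 kN
  M_B = -Pa²b/L² = -2·3²·9/12² = -9/8 kN·m
Superposition: R_A = 7827/400 kN, M_A = 10851/200 kN·m, R_B = 19373/400 kN, M_B = -17089/200 kN·m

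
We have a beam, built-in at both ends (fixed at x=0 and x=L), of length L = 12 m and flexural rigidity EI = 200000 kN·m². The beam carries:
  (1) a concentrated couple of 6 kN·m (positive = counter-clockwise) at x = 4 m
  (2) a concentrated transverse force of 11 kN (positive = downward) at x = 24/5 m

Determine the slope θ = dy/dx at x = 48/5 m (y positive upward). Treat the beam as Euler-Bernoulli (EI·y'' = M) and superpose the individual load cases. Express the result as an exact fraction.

Load 1 — applied couple M₀=6 kN·m at a=4 m (b=L-a=8):
  θ_1 = (R_Ax²/2 - M_Ax - M₀(x-a))/EI  [x>a] with R_A=2/3, M_A=0 = ((2/3)·(48/5)²/2 - 0·(48/5) - 6·((48/5)-4))/200000 = -9/625000 rad
Load 2 — point force P=11 kN at a=24/5 m (b=L-a=36/5):
  θ_2 = Pa²(L-x)(2bL-(3b+a)(L-x))/(2L³EI)  [x>a] = 11·(24/5)²·(12-(48/5))·(2·(36/5)·12-(3·(36/5)+(24/5))·(12-(48/5)))/(2·12³·200000) = 1881/19531250 rad
Superposition: θ = Σ θ_i = 6399/78125000 rad ≈ 0.000082 rad

θ(48/5) = 6399/78125000 rad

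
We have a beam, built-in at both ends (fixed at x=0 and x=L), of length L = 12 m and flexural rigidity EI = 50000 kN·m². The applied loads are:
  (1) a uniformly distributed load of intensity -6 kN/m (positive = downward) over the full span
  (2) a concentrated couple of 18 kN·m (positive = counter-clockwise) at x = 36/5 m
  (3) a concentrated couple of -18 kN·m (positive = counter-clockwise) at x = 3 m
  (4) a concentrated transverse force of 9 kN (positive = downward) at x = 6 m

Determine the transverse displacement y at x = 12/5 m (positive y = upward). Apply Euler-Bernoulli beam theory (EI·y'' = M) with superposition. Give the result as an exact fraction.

y(12/5) = 246807/156250000 m

Load 1 — uniform load w=-6 kN/m over full span:
  y_1 = -wx²(L-x)²/(24EI) = -(-6)·(12/5)²·(12-(12/5))²/(24·50000) = 5184/1953125 m
Load 2 — applied couple M₀=18 kN·m at a=36/5 m (b=L-a=24/5):
  y_2 = (R_Ax³/6 - M_Ax²/2)/EI  [x≤a] with R_A=54/25, M_A=144/25 = ((54/25)·(12/5)³/6 - (144/25)·(12/5)²/2)/50000 = -2268/9765625 m
Load 3 — applied couple M₀=-18 kN·m at a=3 m (b=L-a=9):
  y_3 = (R_Ax³/6 - M_Ax²/2)/EI  [x≤a] with R_A=-27/16, M_A=27/8 = ((-27/16)·(12/5)³/6 - (27/8)·(12/5)²/2)/50000 = -1701/6250000 m
Load 4 — point force P=9 kN at a=6 m (b=L-a=6):
  y_4 = -Pb²x²(3aL-(3a+b)x)/(6L³EI)  [x≤a] = -9·6²·(12/5)²·(3·6·12-(3·6+6)·(12/5))/(6·12³·50000) = -891/1562500 m
Superposition: y = Σ y_i = 246807/156250000 m ≈ 0.001580 m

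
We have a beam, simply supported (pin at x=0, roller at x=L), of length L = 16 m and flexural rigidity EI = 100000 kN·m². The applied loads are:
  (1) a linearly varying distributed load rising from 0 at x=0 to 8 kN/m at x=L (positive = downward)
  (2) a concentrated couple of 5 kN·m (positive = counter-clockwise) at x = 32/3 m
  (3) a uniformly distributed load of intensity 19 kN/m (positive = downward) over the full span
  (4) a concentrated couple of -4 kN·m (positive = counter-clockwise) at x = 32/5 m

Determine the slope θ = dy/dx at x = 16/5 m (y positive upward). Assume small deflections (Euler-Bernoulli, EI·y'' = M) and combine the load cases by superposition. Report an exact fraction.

θ(16/5) = -2185121/70312500 rad

Load 1 — triangular load w₀=8 kN/m (0→w₀ over full span):
  θ_1 = -w₀(7L⁴-30L²x²+15x⁴)/(360LEI) = -8·(7·16⁴-30·16²·(16/5)²+15·(16/5)⁴)/(360·16·100000) = -93184/17578125 rad
Load 2 — applied couple M₀=5 kN·m at a=32/3 m (b=L-a=16/3):
  θ_2 = (M₀x²/(2L)+C₁)/EI  [x≤a] with C₁=M₀(3b²-L²)/(6L)=-80/9 = (5·(16/5)²/(2·16)+(-80/9))/100000 = -41/562500 rad
Load 3 — uniform load w=19 kN/m over full span:
  θ_3 = -w(L³-6Lx²+4x³)/(24EI) = -19·(16³-6·16·(16/5)²+4·(16/5)³)/(24·100000) = -10032/390625 rad
Load 4 — applied couple M₀=-4 kN·m at a=32/5 m (b=L-a=48/5):
  θ_4 = (M₀x²/(2L)+C₁)/EI  [x≤a] with C₁=M₀(3b²-L²)/(6L)=-64/75 = ((-4)·(16/5)²/(2·16)+(-64/75))/100000 = -1/46875 rad
Superposition: θ = Σ θ_i = -2185121/70312500 rad ≈ -0.031077 rad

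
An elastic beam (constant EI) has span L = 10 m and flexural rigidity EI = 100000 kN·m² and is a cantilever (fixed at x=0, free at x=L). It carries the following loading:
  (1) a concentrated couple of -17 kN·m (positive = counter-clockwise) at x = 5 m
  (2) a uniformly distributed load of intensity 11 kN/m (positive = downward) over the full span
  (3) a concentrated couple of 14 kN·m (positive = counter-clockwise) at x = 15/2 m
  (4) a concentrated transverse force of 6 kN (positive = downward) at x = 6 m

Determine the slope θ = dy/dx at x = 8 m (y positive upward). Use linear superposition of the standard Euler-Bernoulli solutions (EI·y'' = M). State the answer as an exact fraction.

θ(8) = -143/7500 rad

Load 1 — applied couple M₀=-17 kN·m at a=5 m (b=L-a=5):
  θ_1 = M₀a/EI  [x>a] = (-17)·5/100000 = -17/20000 rad
Load 2 — uniform load w=11 kN/m over full span:
  θ_2 = -wx(x²-3Lx+3L²)/(6EI) = -11·8·(8²-3·10·8+3·10²)/(6·100000) = -341/18750 rad
Load 3 — applied couple M₀=14 kN·m at a=15/2 m (b=L-a=5/2):
  θ_3 = M₀a/EI  [x>a] = 14·(15/2)/100000 = 21/20000 rad
Load 4 — point force P=6 kN at a=6 m (b=L-a=4):
  θ_4 = -Pa²/(2EI)  [x>a] = -6·6²/(2·100000) = -27/25000 rad
Superposition: θ = Σ θ_i = -143/7500 rad ≈ -0.019067 rad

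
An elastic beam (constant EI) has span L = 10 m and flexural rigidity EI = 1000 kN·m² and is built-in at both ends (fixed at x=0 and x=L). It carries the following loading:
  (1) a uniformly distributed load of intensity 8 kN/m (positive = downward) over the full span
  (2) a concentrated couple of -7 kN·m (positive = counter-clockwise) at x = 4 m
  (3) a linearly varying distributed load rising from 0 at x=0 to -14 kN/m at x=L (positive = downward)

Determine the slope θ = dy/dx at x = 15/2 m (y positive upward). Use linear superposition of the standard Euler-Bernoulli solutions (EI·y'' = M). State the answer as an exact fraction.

Load 1 — uniform load w=8 kN/m over full span:
  θ_1 = -wx(L-x)(L-2x)/(12EI) = -8·(15/2)·(10-(15/2))·(10-2·(15/2))/(12·1000) = 1/16 rad
Load 2 — applied couple M₀=-7 kN·m at a=4 m (b=L-a=6):
  θ_2 = (R_Ax²/2 - M_Ax - M₀(x-a))/EI  [x>a] with R_A=-126/125, M_A=-21/25 = ((-126/125)·(15/2)²/2 - (-21/25)·(15/2) - (-7)·((15/2)-4))/1000 = 49/20000 rad
Load 3 — triangular load w₀=-14 kN/m (0→w₀ over full span):
  θ_3 = -w₀(2x(L-x)(L-2x)(x+2L)+x²(L-x)²)/(120LEI) = -(-14)·(2·(15/2)·(10-(15/2))·(10-2·(15/2))·((15/2)+2·10)+(15/2)²·(10-(15/2))²)/(120·10·1000) = -287/5120 rad
Superposition: θ = Σ θ_i = 5693/640000 rad ≈ 0.008895 rad

θ(15/2) = 5693/640000 rad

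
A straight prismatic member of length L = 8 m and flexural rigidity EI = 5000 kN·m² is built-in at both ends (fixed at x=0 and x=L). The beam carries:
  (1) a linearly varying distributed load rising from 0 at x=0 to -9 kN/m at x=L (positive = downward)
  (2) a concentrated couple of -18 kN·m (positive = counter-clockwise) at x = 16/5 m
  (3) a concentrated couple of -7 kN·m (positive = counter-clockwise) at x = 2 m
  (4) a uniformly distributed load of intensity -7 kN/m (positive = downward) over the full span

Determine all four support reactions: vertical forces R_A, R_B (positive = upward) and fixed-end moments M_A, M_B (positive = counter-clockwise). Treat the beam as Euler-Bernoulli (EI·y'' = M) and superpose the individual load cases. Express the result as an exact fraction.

R_A = -68839/1600 kN, M_A = -68857/1200 kN·m, R_B = -78361/1600 kN, M_B = 69823/1200 kN·m

Load 1 — triangular load w₀=-9 kN/m (0→w₀ over full span):
  R_A = 3w₀L/20 = 3·(-9)·8/20 = -54/5 kN
  M_A = w₀L²/30 = (-9)·8²/30 = -96/5 kN·m
  R_B = 7w₀L/20 = 7·(-9)·8/20 = -126/5 kN
  M_B = -w₀L²/20 = -(-9)·8²/20 = 144/5 kN·m
Load 2 — applied couple M₀=-18 kN·m at a=16/5 m (b=L-a=24/5):
  R_A = 6M₀ab/L³ = 6·(-18)·(16/5)·(24/5)/8³ = -81/25 kN
  M_A = M₀b(2a-b)/L² = (-18)·(24/5)·(2·(16/5)-(24/5))/8² = -54/25 kN·m
  R_B = -6M₀ab/L³ = -6·(-18)·(16/5)·(24/5)/8³ = 81/25 kN
  M_B = M₀a(2b-a)/L² = (-18)·(16/5)·(2·(24/5)-(16/5))/8² = -144/25 kN·m
Load 3 — applied couple M₀=-7 kN·m at a=2 m (b=L-a=6):
  R_A = 6M₀ab/L³ = 6·(-7)·2·6/8³ = -63/64 kN
  M_A = M₀b(2a-b)/L² = (-7)·6·(2·2-6)/8² = 21/16 kN·m
  R_B = -6M₀ab/L³ = -6·(-7)·2·6/8³ = 63/64 kN
  M_B = M₀a(2b-a)/L² = (-7)·2·(2·6-2)/8² = -35/16 kN·m
Load 4 — uniform load w=-7 kN/m over full span:
  R_A = wL/2 = (-7)·8/2 = -28 kN
  M_A = wL²/12 = (-7)·8²/12 = -112/3 kN·m
  R_B = wL/2 = (-7)·8/2 = -28 kN
  M_B = -wL²/12 = -(-7)·8²/12 = 112/3 kN·m
Superposition: R_A = -68839/1600 kN, M_A = -68857/1200 kN·m, R_B = -78361/1600 kN, M_B = 69823/1200 kN·m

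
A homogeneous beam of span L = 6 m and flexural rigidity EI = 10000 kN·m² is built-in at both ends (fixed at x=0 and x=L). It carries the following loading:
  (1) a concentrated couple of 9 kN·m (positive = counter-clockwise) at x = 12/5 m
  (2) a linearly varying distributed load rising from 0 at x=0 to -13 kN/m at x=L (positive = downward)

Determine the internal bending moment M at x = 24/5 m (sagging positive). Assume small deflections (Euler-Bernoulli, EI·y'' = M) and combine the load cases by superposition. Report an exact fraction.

M(24/5) = -42/125 kN·m

Load 1 — applied couple M₀=9 kN·m at a=12/5 m (b=L-a=18/5):
  M_1 = R_Ax - M_A - M₀  [x>a] with R_A=54/25, M_A=27/25 = (54/25)·(24/5) - (27/25) - 9 = 36/125 kN·m
Load 2 — triangular load w₀=-13 kN/m (0→w₀ over full span):
  M_2 = 3w₀Lx/20 - w₀L²/30 - w₀x³/(6L) = 3·(-13)·6·(24/5)/20 - (-13)·6²/30 - (-13)·(24/5)³/(6·6) = -78/125 kN·m
Superposition: M = Σ M_i = -42/125 kN·m ≈ -0.336000 kN·m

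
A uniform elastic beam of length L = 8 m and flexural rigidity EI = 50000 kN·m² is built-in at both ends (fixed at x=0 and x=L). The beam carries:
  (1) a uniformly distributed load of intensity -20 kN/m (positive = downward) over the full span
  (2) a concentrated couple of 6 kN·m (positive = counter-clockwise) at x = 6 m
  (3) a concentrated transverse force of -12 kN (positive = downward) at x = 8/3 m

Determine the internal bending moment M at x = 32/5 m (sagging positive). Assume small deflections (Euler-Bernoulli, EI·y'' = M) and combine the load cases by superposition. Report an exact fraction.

Load 1 — uniform load w=-20 kN/m over full span:
  M_1 = wLx/2 - wL²/12 - wx²/2 = (-20)·8·(32/5)/2 - (-20)·8²/12 - (-20)·(32/5)²/2 = 64/15 kN·m
Load 2 — applied couple M₀=6 kN·m at a=6 m (b=L-a=2):
  M_2 = R_Ax - M_A - M₀  [x>a] with R_A=27/32, M_A=15/8 = (27/32)·(32/5) - (15/8) - 6 = -99/40 kN·m
Load 3 — point force P=-12 kN at a=8/3 m (b=L-a=16/3):
  M_3 = Pa²(a+3b)(L-x)/L³ - Pa²b/L²  [x>a] = (-12)·(8/3)²·((8/3)+3·(16/3))·(8-(32/5))/8³ - (-12)·(8/3)²·(16/3)/8² = 32/15 kN·m
Superposition: M = Σ M_i = 157/40 kN·m ≈ 3.925000 kN·m

M(32/5) = 157/40 kN·m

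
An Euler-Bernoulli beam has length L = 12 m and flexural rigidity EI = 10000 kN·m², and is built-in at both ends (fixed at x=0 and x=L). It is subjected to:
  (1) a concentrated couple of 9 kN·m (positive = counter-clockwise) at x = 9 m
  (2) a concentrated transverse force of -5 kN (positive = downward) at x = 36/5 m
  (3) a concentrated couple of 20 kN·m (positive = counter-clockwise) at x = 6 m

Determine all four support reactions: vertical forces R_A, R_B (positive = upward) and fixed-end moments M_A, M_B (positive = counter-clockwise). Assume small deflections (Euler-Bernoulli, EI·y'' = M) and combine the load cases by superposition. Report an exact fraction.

R_A = 1267/800 kN, M_A = 821/400 kN·m, R_B = -5267/800 kN, M_B = 4781/400 kN·m

Load 1 — applied couple M₀=9 kN·m at a=9 m (b=L-a=3):
  R_A = 6M₀ab/L³ = 6·9·9·3/12³ = 27/32 kN
  M_A = M₀b(2a-b)/L² = 9·3·(2·9-3)/12² = 45/16 kN·m
  R_B = -6M₀ab/L³ = -6·9·9·3/12³ = -27/32 kN
  M_B = M₀a(2b-a)/L² = 9·9·(2·3-9)/12² = -27/16 kN·m
Load 2 — point force P=-5 kN at a=36/5 m (b=L-a=24/5):
  R_A = Pb²(3a+b)/L³ = (-5)·(24/5)²·(3·(36/5)+(24/5))/12³ = -44/25 kN
  M_A = Pab²/L² = (-5)·(36/5)·(24/5)²/12² = -144/25 kN·m
  R_B = Pa²(a+3b)/L³ = (-5)·(36/5)²·((36/5)+3·(24/5))/12³ = -81/25 kN
  M_B = -Pa²b/L² = -(-5)·(36/5)²·(24/5)/12² = 216/25 kN·m
Load 3 — applied couple M₀=20 kN·m at a=6 m (b=L-a=6):
  R_A = 6M₀ab/L³ = 6·20·6·6/12³ = 5/2 kN
  M_A = M₀b(2a-b)/L² = 20·6·(2·6-6)/12² = 5 kN·m
  R_B = -6M₀ab/L³ = -6·20·6·6/12³ = -5/2 kN
  M_B = M₀a(2b-a)/L² = 20·6·(2·6-6)/12² = 5 kN·m
Superposition: R_A = 1267/800 kN, M_A = 821/400 kN·m, R_B = -5267/800 kN, M_B = 4781/400 kN·m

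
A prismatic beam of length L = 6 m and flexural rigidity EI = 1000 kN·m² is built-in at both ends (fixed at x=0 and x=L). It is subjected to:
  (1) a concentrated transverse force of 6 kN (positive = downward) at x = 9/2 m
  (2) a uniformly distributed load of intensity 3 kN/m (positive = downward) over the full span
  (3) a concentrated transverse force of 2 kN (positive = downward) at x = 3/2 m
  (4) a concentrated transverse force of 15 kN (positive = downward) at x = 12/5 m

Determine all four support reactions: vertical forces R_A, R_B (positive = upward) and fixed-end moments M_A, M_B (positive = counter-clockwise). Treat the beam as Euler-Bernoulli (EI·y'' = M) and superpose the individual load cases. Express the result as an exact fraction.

Load 1 — point force P=6 kN at a=9/2 m (b=L-a=3/2):
  R_A = Pb²(3a+b)/L³ = 6·(3/2)²·(3·(9/2)+(3/2))/6³ = 15/16 kN
  M_A = Pab²/L² = 6·(9/2)·(3/2)²/6² = 27/16 kN·m
  R_B = Pa²(a+3b)/L³ = 6·(9/2)²·((9/2)+3·(3/2))/6³ = 81/16 kN
  M_B = -Pa²b/L² = -6·(9/2)²·(3/2)/6² = -81/16 kN·m
Load 2 — uniform load w=3 kN/m over full span:
  R_A = wL/2 = 3·6/2 = 9 kN
  M_A = wL²/12 = 3·6²/12 = 9 kN·m
  R_B = wL/2 = 3·6/2 = 9 kN
  M_B = -wL²/12 = -3·6²/12 = -9 kN·m
Load 3 — point force P=2 kN at a=3/2 m (b=L-a=9/2):
  R_A = Pb²(3a+b)/L³ = 2·(9/2)²·(3·(3/2)+(9/2))/6³ = 27/16 kN
  M_A = Pab²/L² = 2·(3/2)·(9/2)²/6² = 27/16 kN·m
  R_B = Pa²(a+3b)/L³ = 2·(3/2)²·((3/2)+3·(9/2))/6³ = 5/16 kN
  M_B = -Pa²b/L² = -2·(3/2)²·(9/2)/6² = -9/16 kN·m
Load 4 — point force P=15 kN at a=12/5 m (b=L-a=18/5):
  R_A = Pb²(3a+b)/L³ = 15·(18/5)²·(3·(12/5)+(18/5))/6³ = 243/25 kN
  M_A = Pab²/L² = 15·(12/5)·(18/5)²/6² = 324/25 kN·m
  R_B = Pa²(a+3b)/L³ = 15·(12/5)²·((12/5)+3·(18/5))/6³ = 132/25 kN
  M_B = -Pa²b/L² = -15·(12/5)²·(18/5)/6² = -216/25 kN·m
Superposition: R_A = 4269/200 kN, M_A = 5067/200 kN·m, R_B = 3931/200 kN, M_B = -4653/200 kN·m

R_A = 4269/200 kN, M_A = 5067/200 kN·m, R_B = 3931/200 kN, M_B = -4653/200 kN·m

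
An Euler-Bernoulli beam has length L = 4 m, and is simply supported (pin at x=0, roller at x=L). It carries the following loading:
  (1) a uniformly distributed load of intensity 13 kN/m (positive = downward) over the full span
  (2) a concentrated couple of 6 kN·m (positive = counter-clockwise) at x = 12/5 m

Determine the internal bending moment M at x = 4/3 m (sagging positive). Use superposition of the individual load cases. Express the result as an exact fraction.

Load 1 — uniform load w=13 kN/m over full span:
  M_1 = wx(L-x)/2 = 13·(4/3)·(4-(4/3))/2 = 208/9 kN·m
Load 2 — applied couple M₀=6 kN·m at a=12/5 m (b=L-a=8/5):
  M_2 = M₀x/L  [x≤a] = 6·(4/3)/4 = 2 kN·m
Superposition: M = Σ M_i = 226/9 kN·m ≈ 25.111111 kN·m

M(4/3) = 226/9 kN·m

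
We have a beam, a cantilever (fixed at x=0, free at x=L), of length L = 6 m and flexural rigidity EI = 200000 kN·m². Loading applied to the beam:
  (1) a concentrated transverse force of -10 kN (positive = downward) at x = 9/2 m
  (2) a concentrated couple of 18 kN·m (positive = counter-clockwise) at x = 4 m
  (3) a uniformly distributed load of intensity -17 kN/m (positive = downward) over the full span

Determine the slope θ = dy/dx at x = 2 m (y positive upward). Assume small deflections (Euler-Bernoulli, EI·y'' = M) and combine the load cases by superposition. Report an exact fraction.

Load 1 — point force P=-10 kN at a=9/2 m (b=L-a=3/2):
  θ_1 = -Px(2a-x)/(2EI)  [x≤a] = -(-10)·2·(2·(9/2)-2)/(2·200000) = 7/20000 rad
Load 2 — applied couple M₀=18 kN·m at a=4 m (b=L-a=2):
  θ_2 = M₀x/EI  [x≤a] = 18·2/200000 = 9/50000 rad
Load 3 — uniform load w=-17 kN/m over full span:
  θ_3 = -wx(x²-3Lx+3L²)/(6EI) = -(-17)·2·(2²-3·6·2+3·6²)/(6·200000) = 323/150000 rad
Superposition: θ = Σ θ_i = 161/60000 rad ≈ 0.002683 rad

θ(2) = 161/60000 rad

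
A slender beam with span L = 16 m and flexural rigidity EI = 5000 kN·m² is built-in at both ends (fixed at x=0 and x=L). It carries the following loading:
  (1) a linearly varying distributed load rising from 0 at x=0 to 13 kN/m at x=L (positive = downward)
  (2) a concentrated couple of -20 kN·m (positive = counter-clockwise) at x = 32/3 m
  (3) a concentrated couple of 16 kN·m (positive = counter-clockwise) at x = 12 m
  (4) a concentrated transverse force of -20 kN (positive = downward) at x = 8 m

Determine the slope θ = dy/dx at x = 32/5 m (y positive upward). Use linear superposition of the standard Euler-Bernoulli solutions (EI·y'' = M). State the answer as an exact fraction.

Load 1 — triangular load w₀=13 kN/m (0→w₀ over full span):
  θ_1 = -w₀(2x(L-x)(L-2x)(x+2L)+x²(L-x)²)/(120LEI) = -13·(2·(32/5)·(16-(32/5))·(16-2·(32/5))·((32/5)+2·16)+(32/5)²·(16-(32/5))²)/(120·16·5000) = -9984/390625 rad
Load 2 — applied couple M₀=-20 kN·m at a=32/3 m (b=L-a=16/3):
  θ_2 = (R_Ax²/2 - M_Ax)/EI  [x≤a] with R_A=-5/3, M_A=-20/3 = ((-5/3)·(32/5)²/2 - (-20/3)·(32/5))/5000 = 16/9375 rad
Load 3 — applied couple M₀=16 kN·m at a=12 m (b=L-a=4):
  θ_3 = (R_Ax²/2 - M_Ax)/EI  [x≤a] with R_A=9/8, M_A=5 = ((9/8)·(32/5)²/2 - 5·(32/5))/5000 = -28/15625 rad
Load 4 — point force P=-20 kN at a=8 m (b=L-a=8):
  θ_4 = -Pb²x(2aL-(3a+b)x)/(2L³EI)  [x≤a] = -(-20)·8²·(32/5)·(2·8·16-(3·8+8)·(32/5))/(2·16³·5000) = 32/3125 rad
Superposition: θ = Σ θ_i = -18052/1171875 rad ≈ -0.015404 rad

θ(32/5) = -18052/1171875 rad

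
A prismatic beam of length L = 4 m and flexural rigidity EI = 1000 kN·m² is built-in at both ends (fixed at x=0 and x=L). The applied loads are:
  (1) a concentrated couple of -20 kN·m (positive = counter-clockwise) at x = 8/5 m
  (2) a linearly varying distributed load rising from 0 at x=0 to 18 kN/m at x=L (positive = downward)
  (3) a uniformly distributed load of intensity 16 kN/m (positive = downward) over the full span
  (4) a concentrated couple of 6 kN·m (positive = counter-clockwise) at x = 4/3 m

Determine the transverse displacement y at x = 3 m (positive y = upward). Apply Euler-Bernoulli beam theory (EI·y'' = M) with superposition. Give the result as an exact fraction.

y(3) = -2651/240000 m

Load 1 — applied couple M₀=-20 kN·m at a=8/5 m (b=L-a=12/5):
  y_1 = (R_Ax³/6 - M_Ax²/2 - M₀(x-a)²/2)/EI  [x>a] with R_A=-36/5, M_A=-12/5 = ((-36/5)·3³/6 - (-12/5)·3²/2 - (-20)·(3-(8/5))²/2)/1000 = -1/500 m
Load 2 — triangular load w₀=18 kN/m (0→w₀ over full span):
  y_2 = -w₀x²(L-x)²(x+2L)/(120LEI) = -18·3²·(4-3)²·(3+2·4)/(120·4·1000) = -297/80000 m
Load 3 — uniform load w=16 kN/m over full span:
  y_3 = -wx²(L-x)²/(24EI) = -16·3²·(4-3)²/(24·1000) = -3/500 m
Load 4 — applied couple M₀=6 kN·m at a=4/3 m (b=L-a=8/3):
  y_4 = (R_Ax³/6 - M_Ax²/2 - M₀(x-a)²/2)/EI  [x>a] with R_A=2, M_A=0 = (2·3³/6 - 0·3²/2 - 6·(3-(4/3))²/2)/1000 = 1/1500 m
Superposition: y = Σ y_i = -2651/240000 m ≈ -0.011046 m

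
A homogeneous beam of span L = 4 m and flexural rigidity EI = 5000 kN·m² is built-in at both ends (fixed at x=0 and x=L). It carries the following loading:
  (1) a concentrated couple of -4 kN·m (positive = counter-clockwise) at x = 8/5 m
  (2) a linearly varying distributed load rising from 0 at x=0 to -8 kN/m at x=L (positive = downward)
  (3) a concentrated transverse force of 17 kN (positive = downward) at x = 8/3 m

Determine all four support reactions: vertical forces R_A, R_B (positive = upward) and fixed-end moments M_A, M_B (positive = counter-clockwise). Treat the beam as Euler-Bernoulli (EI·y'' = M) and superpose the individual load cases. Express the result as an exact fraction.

Load 1 — applied couple M₀=-4 kN·m at a=8/5 m (b=L-a=12/5):
  R_A = 6M₀ab/L³ = 6·(-4)·(8/5)·(12/5)/4³ = -36/25 kN
  M_A = M₀b(2a-b)/L² = (-4)·(12/5)·(2·(8/5)-(12/5))/4² = -12/25 kN·m
  R_B = -6M₀ab/L³ = -6·(-4)·(8/5)·(12/5)/4³ = 36/25 kN
  M_B = M₀a(2b-a)/L² = (-4)·(8/5)·(2·(12/5)-(8/5))/4² = -32/25 kN·m
Load 2 — triangular load w₀=-8 kN/m (0→w₀ over full span):
  R_A = 3w₀L/20 = 3·(-8)·4/20 = -24/5 kN
  M_A = w₀L²/30 = (-8)·4²/30 = -64/15 kN·m
  R_B = 7w₀L/20 = 7·(-8)·4/20 = -56/5 kN
  M_B = -w₀L²/20 = -(-8)·4²/20 = 32/5 kN·m
Load 3 — point force P=17 kN at a=8/3 m (b=L-a=4/3):
  R_A = Pb²(3a+b)/L³ = 17·(4/3)²·(3·(8/3)+(4/3))/4³ = 119/27 kN
  M_A = Pab²/L² = 17·(8/3)·(4/3)²/4² = 136/27 kN·m
  R_B = Pa²(a+3b)/L³ = 17·(8/3)²·((8/3)+3·(4/3))/4³ = 340/27 kN
  M_B = -Pa²b/L² = -17·(8/3)²·(4/3)/4² = -272/27 kN·m
Superposition: R_A = -1237/675 kN, M_A = 196/675 kN·m, R_B = 1912/675 kN, M_B = -3344/675 kN·m

R_A = -1237/675 kN, M_A = 196/675 kN·m, R_B = 1912/675 kN, M_B = -3344/675 kN·m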